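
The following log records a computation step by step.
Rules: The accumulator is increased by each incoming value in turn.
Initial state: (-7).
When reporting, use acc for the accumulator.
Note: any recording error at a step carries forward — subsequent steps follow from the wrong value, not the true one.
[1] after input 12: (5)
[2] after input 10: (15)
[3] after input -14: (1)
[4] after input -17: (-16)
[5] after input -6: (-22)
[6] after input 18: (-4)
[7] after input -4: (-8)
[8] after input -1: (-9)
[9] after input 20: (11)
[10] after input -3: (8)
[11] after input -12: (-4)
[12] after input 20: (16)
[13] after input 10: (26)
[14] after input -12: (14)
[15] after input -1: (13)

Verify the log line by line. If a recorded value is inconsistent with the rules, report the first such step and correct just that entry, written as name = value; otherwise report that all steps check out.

no error

Step 1: acc = -7 + 12 = 5 — matches.
Step 2: acc = 5 + 10 = 15 — no discrepancy.
Step 3: acc = 15 + -14 = 1 — agrees with the log.
Step 4: acc = 1 + -17 = -16 — verified.
Step 5: acc = -16 + -6 = -22 — confirmed correct.
Step 6: acc = -22 + 18 = -4 — consistent with the log.
Step 7: acc = -4 + -4 = -8 — in agreement.
Step 8: acc = -8 + -1 = -9 — verified.
Step 9: acc = -9 + 20 = 11 — exactly as logged.
Step 10: acc = 11 + -3 = 8 — no discrepancy.
Step 11: acc = 8 + -12 = -4 — exactly as logged.
Step 12: acc = -4 + 20 = 16 — same as recorded.
Step 13: acc = 16 + 10 = 26 — confirmed correct.
Step 14: acc = 26 + -12 = 14 — confirmed correct.
Step 15: acc = 14 + -1 = 13 — checks out.
The whole run recomputes cleanly — no discrepancies.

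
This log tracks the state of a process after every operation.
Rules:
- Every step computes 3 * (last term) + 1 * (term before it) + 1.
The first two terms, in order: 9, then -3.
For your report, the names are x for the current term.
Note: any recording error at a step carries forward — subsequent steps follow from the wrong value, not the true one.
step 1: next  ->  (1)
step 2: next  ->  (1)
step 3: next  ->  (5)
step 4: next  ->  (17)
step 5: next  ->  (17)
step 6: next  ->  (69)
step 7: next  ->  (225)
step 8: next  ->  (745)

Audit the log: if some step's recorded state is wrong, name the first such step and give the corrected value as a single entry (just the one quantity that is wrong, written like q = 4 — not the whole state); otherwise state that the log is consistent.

step 5, x = 57

Step 1: x = 3*(-3) + (1)*(9) + (1) = 1 — in agreement.
Step 2: x = 3*(1) + (1)*(-3) + (1) = 1 — in agreement.
Step 3: x = 3*(1) + (1)*(1) + (1) = 5 — exactly as logged.
Step 4: x = 3*(5) + (1)*(1) + (1) = 17 — verified.
Step 5: x = 3*(17) + (1)*(5) + (1) = 57 — this is not what the log shows.
The audit stops at step 5: the recorded entry is wrong and should be x = 57.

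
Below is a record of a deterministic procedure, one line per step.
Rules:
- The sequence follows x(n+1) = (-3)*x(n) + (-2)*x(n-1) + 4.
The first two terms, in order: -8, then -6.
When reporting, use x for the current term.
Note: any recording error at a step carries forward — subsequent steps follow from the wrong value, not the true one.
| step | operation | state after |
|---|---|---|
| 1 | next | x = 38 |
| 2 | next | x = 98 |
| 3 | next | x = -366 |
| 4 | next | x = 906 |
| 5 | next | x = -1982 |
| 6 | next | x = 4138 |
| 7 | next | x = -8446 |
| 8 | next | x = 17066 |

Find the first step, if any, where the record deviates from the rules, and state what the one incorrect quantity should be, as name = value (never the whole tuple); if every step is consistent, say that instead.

Recomputing the run from the initial state:
step 1: x = 38
step 2: x = -98
step 3: x = 222
step 4: x = -466
step 5: x = 958
step 6: x = -1938
step 7: x = 3902
step 8: x = -7826
The first disagreement with the record is at step 2, where the value should be x = -98.

step 2, x = -98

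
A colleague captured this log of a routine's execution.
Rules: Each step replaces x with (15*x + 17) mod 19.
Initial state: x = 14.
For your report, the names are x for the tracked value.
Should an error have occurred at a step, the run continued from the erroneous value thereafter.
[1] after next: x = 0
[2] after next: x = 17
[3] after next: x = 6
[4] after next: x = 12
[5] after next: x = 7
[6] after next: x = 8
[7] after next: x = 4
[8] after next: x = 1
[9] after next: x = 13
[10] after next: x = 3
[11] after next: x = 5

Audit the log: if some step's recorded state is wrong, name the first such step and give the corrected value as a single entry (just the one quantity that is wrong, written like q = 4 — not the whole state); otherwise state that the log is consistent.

Recomputing the run from the initial state:
step 1: x = 18
step 2: x = 2
step 3: x = 9
step 4: x = 0
step 5: x = 17
step 6: x = 6
step 7: x = 12
step 8: x = 7
step 9: x = 8
step 10: x = 4
step 11: x = 1
The first disagreement with the log is at step 1, where the value should be x = 18.

step 1, x = 18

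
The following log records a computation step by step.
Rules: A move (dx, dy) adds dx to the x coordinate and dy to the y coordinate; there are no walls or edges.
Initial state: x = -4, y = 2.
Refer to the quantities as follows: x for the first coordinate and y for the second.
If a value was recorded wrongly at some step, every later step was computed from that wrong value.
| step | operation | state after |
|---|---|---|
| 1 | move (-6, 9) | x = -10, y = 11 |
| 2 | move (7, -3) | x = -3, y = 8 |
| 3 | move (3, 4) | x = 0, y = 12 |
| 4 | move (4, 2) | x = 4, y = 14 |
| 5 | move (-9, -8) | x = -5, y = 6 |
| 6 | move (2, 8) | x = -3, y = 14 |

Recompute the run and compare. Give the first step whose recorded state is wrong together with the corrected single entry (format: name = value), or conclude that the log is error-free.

no error

step 1: x = -4 + (-6) = -10, y = 2 + (9) = 11 -> in agreement
step 2: x = -10 + (7) = -3, y = 11 + (-3) = 8 -> exactly as logged
step 3: x = -3 + (3) = 0, y = 8 + (4) = 12 -> verified
step 4: x = 0 + (4) = 4, y = 12 + (2) = 14 -> no discrepancy
step 5: x = 4 + (-9) = -5, y = 14 + (-8) = 6 -> matches
step 6: x = -5 + (2) = -3, y = 6 + (8) = 14 -> exactly as logged
Nothing is out of place; the run is error-free.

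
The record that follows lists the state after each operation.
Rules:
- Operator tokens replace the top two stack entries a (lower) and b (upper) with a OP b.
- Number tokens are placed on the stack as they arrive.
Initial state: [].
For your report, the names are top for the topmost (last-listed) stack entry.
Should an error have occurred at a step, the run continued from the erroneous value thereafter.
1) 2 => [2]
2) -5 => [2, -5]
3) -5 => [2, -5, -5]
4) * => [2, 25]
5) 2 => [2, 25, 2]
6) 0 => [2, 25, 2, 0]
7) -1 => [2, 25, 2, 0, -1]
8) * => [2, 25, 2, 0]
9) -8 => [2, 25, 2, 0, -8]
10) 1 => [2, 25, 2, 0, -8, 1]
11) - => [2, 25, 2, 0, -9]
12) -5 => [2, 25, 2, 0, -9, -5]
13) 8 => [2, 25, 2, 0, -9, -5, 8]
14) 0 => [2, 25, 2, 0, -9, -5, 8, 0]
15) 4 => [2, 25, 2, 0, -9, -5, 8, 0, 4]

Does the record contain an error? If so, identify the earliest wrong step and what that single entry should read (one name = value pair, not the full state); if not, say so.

no error

Step 1: push 2: top = 2 — verified.
Step 2: push -5: top = -5 — checks out.
Step 3: push -5: top = -5 — verified.
Step 4: -5 * -5 = 25 — consistent with the record.
Step 5: push 2: top = 2 — verified.
Step 6: push 0: top = 0 — no discrepancy.
Step 7: push -1: top = -1 — matches.
Step 8: 0 * -1 = 0 — checks out.
Step 9: push -8: top = -8 — verified.
Step 10: push 1: top = 1 — verified.
Step 11: -8 - 1 = -9 — agrees with the record.
Step 12: push -5: top = -5 — verified.
Step 13: push 8: top = 8 — no discrepancy.
Step 14: push 0: top = 0 — same as recorded.
Step 15: push 4: top = 4 — checks out.
Every step is consistent.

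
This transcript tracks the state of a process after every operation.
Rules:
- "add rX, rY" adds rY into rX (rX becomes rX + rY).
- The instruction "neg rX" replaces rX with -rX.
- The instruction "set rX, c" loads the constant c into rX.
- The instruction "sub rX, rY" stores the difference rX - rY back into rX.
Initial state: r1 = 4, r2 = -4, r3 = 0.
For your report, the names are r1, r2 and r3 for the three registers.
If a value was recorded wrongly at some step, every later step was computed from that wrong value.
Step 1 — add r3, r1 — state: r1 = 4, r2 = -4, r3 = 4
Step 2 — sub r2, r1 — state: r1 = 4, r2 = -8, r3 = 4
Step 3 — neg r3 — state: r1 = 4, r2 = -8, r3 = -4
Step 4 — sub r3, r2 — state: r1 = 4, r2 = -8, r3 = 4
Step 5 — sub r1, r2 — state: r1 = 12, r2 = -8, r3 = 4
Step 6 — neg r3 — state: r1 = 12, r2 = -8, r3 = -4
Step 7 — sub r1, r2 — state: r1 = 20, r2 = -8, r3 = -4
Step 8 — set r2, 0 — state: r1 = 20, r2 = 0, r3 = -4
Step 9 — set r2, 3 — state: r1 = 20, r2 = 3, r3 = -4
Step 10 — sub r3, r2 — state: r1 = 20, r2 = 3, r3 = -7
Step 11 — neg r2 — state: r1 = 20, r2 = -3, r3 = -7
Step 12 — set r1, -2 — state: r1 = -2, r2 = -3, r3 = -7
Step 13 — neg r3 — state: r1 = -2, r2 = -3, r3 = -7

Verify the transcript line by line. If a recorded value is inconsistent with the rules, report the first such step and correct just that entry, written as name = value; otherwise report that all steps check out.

1. r3 = 0 + 4 = 4 (consistent with the transcript)
2. r2 = -4 - 4 = -8 (no discrepancy)
3. r3 = -(4) = -4 (exactly as logged)
4. r3 = -4 - -8 = 4 (same as recorded)
5. r1 = 4 - -8 = 12 (consistent with the transcript)
6. r3 = -(4) = -4 (same as recorded)
7. r1 = 12 - -8 = 20 (in agreement)
8. r2 = 0 (matches)
9. r2 = 3 (in agreement)
10. r3 = -4 - 3 = -7 (confirmed correct)
11. r2 = -(3) = -3 (confirmed correct)
12. r1 = -2 (confirmed correct)
13. r3 = -(-7) = 7 (the transcript has a different value)
That makes step 13 the first incorrect line — r3 = 7 is what it should show.

step 13, r3 = 7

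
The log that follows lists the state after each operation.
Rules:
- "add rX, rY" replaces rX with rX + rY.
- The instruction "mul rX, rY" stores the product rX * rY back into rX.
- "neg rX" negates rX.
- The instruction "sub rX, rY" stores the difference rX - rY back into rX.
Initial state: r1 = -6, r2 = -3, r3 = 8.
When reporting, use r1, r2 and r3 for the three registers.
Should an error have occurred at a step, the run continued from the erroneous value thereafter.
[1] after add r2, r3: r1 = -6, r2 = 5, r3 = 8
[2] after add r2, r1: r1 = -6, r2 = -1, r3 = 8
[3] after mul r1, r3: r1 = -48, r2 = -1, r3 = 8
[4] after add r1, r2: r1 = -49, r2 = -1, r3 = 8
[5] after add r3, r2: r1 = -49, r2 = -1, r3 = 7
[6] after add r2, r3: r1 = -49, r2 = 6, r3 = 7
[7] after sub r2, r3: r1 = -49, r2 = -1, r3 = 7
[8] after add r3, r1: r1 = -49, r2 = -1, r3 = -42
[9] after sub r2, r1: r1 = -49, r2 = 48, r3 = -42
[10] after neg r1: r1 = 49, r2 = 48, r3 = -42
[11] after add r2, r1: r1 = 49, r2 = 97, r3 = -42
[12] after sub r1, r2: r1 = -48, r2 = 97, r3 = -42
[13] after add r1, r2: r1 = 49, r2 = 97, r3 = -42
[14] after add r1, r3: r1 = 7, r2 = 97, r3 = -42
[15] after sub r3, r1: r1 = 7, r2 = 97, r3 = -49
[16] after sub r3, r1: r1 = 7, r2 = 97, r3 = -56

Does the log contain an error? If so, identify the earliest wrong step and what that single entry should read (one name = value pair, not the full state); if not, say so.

1. r2 = -3 + 8 = 5 (exactly as logged)
2. r2 = 5 + -6 = -1 (matches)
3. r1 = -6 * 8 = -48 (confirmed correct)
4. r1 = -48 + -1 = -49 (checks out)
5. r3 = 8 + -1 = 7 (in agreement)
6. r2 = -1 + 7 = 6 (no discrepancy)
7. r2 = 6 - 7 = -1 (no discrepancy)
8. r3 = 7 + -49 = -42 (same as recorded)
9. r2 = -1 - -49 = 48 (exactly as logged)
10. r1 = -(-49) = 49 (matches)
11. r2 = 48 + 49 = 97 (checks out)
12. r1 = 49 - 97 = -48 (in agreement)
13. r1 = -48 + 97 = 49 (consistent with the log)
14. r1 = 49 + -42 = 7 (same as recorded)
15. r3 = -42 - 7 = -49 (matches)
16. r3 = -49 - 7 = -56 (consistent with the log)
Nothing is out of place; the run is error-free.

no error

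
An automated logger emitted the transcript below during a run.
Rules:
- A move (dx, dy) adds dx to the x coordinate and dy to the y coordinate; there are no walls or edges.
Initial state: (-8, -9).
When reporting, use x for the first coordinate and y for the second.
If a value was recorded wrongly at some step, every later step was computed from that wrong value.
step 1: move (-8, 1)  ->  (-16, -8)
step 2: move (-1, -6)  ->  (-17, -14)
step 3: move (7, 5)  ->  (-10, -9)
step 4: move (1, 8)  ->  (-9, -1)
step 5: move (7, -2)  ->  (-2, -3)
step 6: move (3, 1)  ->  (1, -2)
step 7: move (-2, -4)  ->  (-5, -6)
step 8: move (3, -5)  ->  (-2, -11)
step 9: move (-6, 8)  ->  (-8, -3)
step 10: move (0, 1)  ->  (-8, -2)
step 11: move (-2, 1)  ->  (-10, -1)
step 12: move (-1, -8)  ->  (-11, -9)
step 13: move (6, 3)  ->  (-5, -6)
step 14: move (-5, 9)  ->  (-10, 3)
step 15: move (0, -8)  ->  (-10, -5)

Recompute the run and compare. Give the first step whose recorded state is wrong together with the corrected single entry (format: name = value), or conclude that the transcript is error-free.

step 1: x = -8 + (-8) = -16, y = -9 + (1) = -8 -> same as recorded
step 2: x = -16 + (-1) = -17, y = -8 + (-6) = -14 -> checks out
step 3: x = -17 + (7) = -10, y = -14 + (5) = -9 -> matches
step 4: x = -10 + (1) = -9, y = -9 + (8) = -1 -> confirmed correct
step 5: x = -9 + (7) = -2, y = -1 + (-2) = -3 -> confirmed correct
step 6: x = -2 + (3) = 1, y = -3 + (1) = -2 -> exactly as logged
step 7: x = 1 + (-2) = -1, y = -2 + (-4) = -6 -> the recorded entry deviates here
Step 7 is the first one off; corrected, x = -1.

step 7, x = -1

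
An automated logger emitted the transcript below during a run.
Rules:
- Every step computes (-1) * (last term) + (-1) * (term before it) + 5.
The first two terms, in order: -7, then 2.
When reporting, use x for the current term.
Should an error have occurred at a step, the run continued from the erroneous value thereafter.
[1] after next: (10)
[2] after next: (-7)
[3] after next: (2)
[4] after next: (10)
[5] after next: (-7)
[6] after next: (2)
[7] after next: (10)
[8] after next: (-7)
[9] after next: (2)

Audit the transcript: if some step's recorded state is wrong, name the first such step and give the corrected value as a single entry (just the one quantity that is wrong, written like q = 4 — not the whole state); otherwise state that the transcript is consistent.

Recomputing the run from the initial state:
step 1: x = 10
step 2: x = -7
step 3: x = 2
step 4: x = 10
step 5: x = -7
step 6: x = 2
step 7: x = 10
step 8: x = -7
step 9: x = 2
This matches the transcript at every step.

no error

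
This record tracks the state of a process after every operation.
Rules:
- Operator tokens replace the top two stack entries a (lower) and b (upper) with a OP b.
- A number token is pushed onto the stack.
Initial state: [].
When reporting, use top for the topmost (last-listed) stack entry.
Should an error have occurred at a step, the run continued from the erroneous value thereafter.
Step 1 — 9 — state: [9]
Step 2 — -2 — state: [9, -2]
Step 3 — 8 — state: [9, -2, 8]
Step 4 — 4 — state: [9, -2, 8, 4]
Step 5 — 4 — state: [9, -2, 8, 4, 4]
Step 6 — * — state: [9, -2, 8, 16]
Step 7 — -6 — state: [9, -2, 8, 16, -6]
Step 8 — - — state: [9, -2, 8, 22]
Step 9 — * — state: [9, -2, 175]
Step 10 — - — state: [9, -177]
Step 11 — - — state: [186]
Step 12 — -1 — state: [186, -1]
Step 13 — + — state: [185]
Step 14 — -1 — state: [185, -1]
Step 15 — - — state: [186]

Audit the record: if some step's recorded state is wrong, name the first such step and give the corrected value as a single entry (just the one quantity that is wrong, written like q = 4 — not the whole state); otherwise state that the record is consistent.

step 9, top = 176

Recomputing the run from the initial state:
step 1: [9]
step 2: [9, -2]
step 3: [9, -2, 8]
step 4: [9, -2, 8, 4]
step 5: [9, -2, 8, 4, 4]
step 6: [9, -2, 8, 16]
step 7: [9, -2, 8, 16, -6]
step 8: [9, -2, 8, 22]
step 9: [9, -2, 176]
step 10: [9, -178]
step 11: [187]
step 12: [187, -1]
step 13: [186]
step 14: [186, -1]
step 15: [187]
The first disagreement with the record is at step 9, where the value should be top = 176.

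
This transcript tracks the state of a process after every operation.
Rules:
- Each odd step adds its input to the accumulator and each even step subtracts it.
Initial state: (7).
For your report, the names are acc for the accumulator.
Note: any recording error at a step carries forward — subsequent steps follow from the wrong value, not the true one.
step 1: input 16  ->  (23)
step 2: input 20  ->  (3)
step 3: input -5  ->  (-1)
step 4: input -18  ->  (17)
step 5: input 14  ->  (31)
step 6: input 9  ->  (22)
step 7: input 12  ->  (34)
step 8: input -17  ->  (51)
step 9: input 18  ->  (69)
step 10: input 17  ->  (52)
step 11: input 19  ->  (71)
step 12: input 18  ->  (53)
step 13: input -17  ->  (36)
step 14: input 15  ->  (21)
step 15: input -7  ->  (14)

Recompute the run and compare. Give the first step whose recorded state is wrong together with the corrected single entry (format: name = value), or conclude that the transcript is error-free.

step 3, acc = -2

Recomputing the run from the initial state:
step 1: acc = 23
step 2: acc = 3
step 3: acc = -2
step 4: acc = 16
step 5: acc = 30
step 6: acc = 21
step 7: acc = 33
step 8: acc = 50
step 9: acc = 68
step 10: acc = 51
step 11: acc = 70
step 12: acc = 52
step 13: acc = 35
step 14: acc = 20
step 15: acc = 13
The first disagreement with the transcript is at step 3, where the value should be acc = -2.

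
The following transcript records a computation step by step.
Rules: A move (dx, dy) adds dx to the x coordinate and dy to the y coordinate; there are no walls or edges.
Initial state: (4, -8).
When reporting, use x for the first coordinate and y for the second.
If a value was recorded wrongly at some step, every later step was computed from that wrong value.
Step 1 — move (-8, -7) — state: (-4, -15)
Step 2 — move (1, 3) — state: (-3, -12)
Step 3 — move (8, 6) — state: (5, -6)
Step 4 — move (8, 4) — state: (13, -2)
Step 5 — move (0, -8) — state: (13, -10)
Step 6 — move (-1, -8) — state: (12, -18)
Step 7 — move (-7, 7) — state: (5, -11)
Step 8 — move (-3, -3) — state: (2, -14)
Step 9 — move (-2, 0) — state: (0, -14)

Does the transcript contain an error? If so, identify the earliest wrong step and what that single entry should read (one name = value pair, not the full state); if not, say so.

1. x = 4 + (-8) = -4, y = -8 + (-7) = -15 (no discrepancy)
2. x = -4 + (1) = -3, y = -15 + (3) = -12 (matches)
3. x = -3 + (8) = 5, y = -12 + (6) = -6 (matches)
4. x = 5 + (8) = 13, y = -6 + (4) = -2 (verified)
5. x = 13 + (0) = 13, y = -2 + (-8) = -10 (in agreement)
6. x = 13 + (-1) = 12, y = -10 + (-8) = -18 (checks out)
7. x = 12 + (-7) = 5, y = -18 + (7) = -11 (matches)
8. x = 5 + (-3) = 2, y = -11 + (-3) = -14 (checks out)
9. x = 2 + (-2) = 0, y = -14 + (0) = -14 (agrees with the transcript)
All steps check out; nothing to correct.

no error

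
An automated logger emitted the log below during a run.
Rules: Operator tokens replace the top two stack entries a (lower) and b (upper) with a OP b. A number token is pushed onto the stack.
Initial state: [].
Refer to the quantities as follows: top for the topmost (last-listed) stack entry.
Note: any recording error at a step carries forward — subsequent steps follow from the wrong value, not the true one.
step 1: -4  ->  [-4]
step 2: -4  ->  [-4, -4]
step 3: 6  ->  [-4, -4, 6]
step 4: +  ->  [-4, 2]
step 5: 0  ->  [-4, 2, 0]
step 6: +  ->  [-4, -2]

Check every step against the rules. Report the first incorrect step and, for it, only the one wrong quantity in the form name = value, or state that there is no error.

step 6, top = 2

1. push -4: top = -4 (consistent with the log)
2. push -4: top = -4 (exactly as logged)
3. push 6: top = 6 (exactly as logged)
4. -4 + 6 = 2 (checks out)
5. push 0: top = 0 (exactly as logged)
6. 2 + 0 = 2 (first mismatch against the log)
The earliest wrong entry is at step 6: it should read top = 2.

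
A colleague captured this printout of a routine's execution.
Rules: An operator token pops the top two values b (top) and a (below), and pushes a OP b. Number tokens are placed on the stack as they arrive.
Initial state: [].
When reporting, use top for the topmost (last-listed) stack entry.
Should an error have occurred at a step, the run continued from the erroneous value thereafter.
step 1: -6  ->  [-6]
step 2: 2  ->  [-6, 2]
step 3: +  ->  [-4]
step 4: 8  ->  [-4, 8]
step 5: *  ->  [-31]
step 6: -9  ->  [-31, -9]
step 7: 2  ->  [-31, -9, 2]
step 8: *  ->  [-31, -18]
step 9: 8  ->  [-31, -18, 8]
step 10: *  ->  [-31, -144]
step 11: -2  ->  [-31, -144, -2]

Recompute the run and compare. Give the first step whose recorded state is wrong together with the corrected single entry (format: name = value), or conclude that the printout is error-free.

Step 1: push -6: top = -6 — consistent with the printout.
Step 2: push 2: top = 2 — exactly as logged.
Step 3: -6 + 2 = -4 — same as recorded.
Step 4: push 8: top = 8 — same as recorded.
Step 5: -4 * 8 = -32 — the printout disagrees here.
The audit stops at step 5: the recorded entry is wrong and should be top = -32.

step 5, top = -32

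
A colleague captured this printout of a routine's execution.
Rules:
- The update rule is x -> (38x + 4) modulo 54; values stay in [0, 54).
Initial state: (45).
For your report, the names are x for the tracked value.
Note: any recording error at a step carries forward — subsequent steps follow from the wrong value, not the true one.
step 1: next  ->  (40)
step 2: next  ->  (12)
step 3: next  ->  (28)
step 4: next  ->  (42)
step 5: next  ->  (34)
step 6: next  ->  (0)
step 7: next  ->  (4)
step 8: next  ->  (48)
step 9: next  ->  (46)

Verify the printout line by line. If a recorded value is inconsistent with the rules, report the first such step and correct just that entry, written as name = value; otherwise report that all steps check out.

no error

Recomputing the run from the initial state:
step 1: x = 40
step 2: x = 12
step 3: x = 28
step 4: x = 42
step 5: x = 34
step 6: x = 0
step 7: x = 4
step 8: x = 48
step 9: x = 46
This matches the printout at every step.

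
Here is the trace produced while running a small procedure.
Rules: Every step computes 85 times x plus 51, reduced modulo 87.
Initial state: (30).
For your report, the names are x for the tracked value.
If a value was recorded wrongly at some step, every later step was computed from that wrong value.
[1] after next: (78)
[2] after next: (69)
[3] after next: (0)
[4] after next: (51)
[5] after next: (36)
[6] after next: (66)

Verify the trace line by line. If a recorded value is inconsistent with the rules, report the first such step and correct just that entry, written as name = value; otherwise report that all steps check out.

Recomputing the run from the initial state:
step 1: x = 78
step 2: x = 69
step 3: x = 0
step 4: x = 51
step 5: x = 36
step 6: x = 66
This matches the trace at every step.

no error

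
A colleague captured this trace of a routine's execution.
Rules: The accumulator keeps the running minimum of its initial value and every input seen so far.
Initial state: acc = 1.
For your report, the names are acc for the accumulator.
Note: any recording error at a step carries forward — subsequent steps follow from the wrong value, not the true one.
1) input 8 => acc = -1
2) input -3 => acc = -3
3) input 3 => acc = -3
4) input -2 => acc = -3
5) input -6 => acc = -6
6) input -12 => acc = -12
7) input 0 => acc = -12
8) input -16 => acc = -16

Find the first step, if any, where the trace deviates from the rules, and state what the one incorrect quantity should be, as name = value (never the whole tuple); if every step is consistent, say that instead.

step 1, acc = 1

Recomputing the run from the initial state:
step 1: acc = 1
step 2: acc = -3
step 3: acc = -3
step 4: acc = -3
step 5: acc = -6
step 6: acc = -12
step 7: acc = -12
step 8: acc = -16
The first disagreement with the trace is at step 1, where the value should be acc = 1.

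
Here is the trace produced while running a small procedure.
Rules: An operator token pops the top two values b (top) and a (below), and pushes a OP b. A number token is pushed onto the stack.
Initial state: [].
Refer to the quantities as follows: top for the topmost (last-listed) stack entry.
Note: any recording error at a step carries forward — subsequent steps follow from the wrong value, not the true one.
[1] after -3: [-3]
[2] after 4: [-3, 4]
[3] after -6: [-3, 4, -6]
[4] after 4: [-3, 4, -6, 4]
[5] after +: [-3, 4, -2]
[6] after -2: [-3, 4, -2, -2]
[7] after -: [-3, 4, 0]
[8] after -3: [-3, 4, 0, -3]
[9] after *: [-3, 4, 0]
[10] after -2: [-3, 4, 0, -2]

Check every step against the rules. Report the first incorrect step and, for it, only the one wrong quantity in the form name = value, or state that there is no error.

no error

Recomputing the run from the initial state:
step 1: [-3]
step 2: [-3, 4]
step 3: [-3, 4, -6]
step 4: [-3, 4, -6, 4]
step 5: [-3, 4, -2]
step 6: [-3, 4, -2, -2]
step 7: [-3, 4, 0]
step 8: [-3, 4, 0, -3]
step 9: [-3, 4, 0]
step 10: [-3, 4, 0, -2]
This matches the trace at every step.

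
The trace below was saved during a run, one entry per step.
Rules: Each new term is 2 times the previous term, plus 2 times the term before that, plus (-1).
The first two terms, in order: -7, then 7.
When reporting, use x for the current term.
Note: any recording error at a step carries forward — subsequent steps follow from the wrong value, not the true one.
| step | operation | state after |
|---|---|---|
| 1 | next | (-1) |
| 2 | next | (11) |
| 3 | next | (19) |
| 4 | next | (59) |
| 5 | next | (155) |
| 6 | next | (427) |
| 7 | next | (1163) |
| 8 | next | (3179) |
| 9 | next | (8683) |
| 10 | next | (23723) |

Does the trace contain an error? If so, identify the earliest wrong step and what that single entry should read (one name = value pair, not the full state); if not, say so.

step 1: x = 2*(7) + (2)*(-7) + (-1) = -1 -> verified
step 2: x = 2*(-1) + (2)*(7) + (-1) = 11 -> exactly as logged
step 3: x = 2*(11) + (2)*(-1) + (-1) = 19 -> in agreement
step 4: x = 2*(19) + (2)*(11) + (-1) = 59 -> confirmed correct
step 5: x = 2*(59) + (2)*(19) + (-1) = 155 -> matches
step 6: x = 2*(155) + (2)*(59) + (-1) = 427 -> same as recorded
step 7: x = 2*(427) + (2)*(155) + (-1) = 1163 -> confirmed correct
step 8: x = 2*(1163) + (2)*(427) + (-1) = 3179 -> checks out
step 9: x = 2*(3179) + (2)*(1163) + (-1) = 8683 -> verified
step 10: x = 2*(8683) + (2)*(3179) + (-1) = 23723 -> verified
Each recorded entry agrees with the recomputation.

no error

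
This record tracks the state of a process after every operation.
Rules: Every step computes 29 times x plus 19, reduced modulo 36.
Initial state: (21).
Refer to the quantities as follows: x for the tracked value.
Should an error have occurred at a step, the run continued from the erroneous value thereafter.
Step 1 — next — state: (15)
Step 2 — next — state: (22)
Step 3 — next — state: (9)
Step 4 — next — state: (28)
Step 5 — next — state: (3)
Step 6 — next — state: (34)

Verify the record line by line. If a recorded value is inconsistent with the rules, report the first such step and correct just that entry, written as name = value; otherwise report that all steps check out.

step 1, x = 16

Recomputing the run from the initial state:
step 1: x = 16
step 2: x = 15
step 3: x = 22
step 4: x = 9
step 5: x = 28
step 6: x = 3
The first disagreement with the record is at step 1, where the value should be x = 16.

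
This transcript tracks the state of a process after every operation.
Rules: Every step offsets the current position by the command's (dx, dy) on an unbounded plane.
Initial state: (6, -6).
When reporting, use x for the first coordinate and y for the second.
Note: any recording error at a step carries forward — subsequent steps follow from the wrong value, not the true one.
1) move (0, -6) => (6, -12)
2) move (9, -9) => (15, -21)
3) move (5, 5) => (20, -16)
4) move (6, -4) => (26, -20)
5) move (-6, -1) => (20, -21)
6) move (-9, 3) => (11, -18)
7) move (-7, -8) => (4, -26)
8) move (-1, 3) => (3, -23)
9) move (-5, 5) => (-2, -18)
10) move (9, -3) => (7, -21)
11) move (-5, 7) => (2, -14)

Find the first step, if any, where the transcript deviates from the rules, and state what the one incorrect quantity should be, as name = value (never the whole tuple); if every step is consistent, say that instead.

Step 1: x = 6 + (0) = 6, y = -6 + (-6) = -12 — checks out.
Step 2: x = 6 + (9) = 15, y = -12 + (-9) = -21 — checks out.
Step 3: x = 15 + (5) = 20, y = -21 + (5) = -16 — checks out.
Step 4: x = 20 + (6) = 26, y = -16 + (-4) = -20 — no discrepancy.
Step 5: x = 26 + (-6) = 20, y = -20 + (-1) = -21 — matches.
Step 6: x = 20 + (-9) = 11, y = -21 + (3) = -18 — confirmed correct.
Step 7: x = 11 + (-7) = 4, y = -18 + (-8) = -26 — confirmed correct.
Step 8: x = 4 + (-1) = 3, y = -26 + (3) = -23 — matches.
Step 9: x = 3 + (-5) = -2, y = -23 + (5) = -18 — checks out.
Step 10: x = -2 + (9) = 7, y = -18 + (-3) = -21 — consistent with the transcript.
Step 11: x = 7 + (-5) = 2, y = -21 + (7) = -14 — no discrepancy.
No step deviates from the rules.

no error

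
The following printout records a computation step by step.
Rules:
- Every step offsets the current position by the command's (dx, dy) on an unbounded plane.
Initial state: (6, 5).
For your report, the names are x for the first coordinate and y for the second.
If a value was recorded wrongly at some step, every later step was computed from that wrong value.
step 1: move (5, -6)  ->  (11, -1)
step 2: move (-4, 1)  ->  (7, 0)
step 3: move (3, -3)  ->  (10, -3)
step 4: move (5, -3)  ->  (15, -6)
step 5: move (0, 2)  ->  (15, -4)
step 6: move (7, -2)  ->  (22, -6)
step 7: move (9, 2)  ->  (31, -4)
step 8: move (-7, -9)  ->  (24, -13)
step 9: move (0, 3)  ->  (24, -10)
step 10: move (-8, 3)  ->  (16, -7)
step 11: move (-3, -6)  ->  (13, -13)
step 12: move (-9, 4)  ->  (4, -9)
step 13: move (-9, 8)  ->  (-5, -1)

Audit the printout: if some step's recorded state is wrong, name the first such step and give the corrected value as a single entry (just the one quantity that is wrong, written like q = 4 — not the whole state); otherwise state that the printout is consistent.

no error

Step 1: x = 6 + (5) = 11, y = 5 + (-6) = -1 — exactly as logged.
Step 2: x = 11 + (-4) = 7, y = -1 + (1) = 0 — checks out.
Step 3: x = 7 + (3) = 10, y = 0 + (-3) = -3 — exactly as logged.
Step 4: x = 10 + (5) = 15, y = -3 + (-3) = -6 — checks out.
Step 5: x = 15 + (0) = 15, y = -6 + (2) = -4 — checks out.
Step 6: x = 15 + (7) = 22, y = -4 + (-2) = -6 — exactly as logged.
Step 7: x = 22 + (9) = 31, y = -6 + (2) = -4 — matches.
Step 8: x = 31 + (-7) = 24, y = -4 + (-9) = -13 — in agreement.
Step 9: x = 24 + (0) = 24, y = -13 + (3) = -10 — checks out.
Step 10: x = 24 + (-8) = 16, y = -10 + (3) = -7 — matches.
Step 11: x = 16 + (-3) = 13, y = -7 + (-6) = -13 — in agreement.
Step 12: x = 13 + (-9) = 4, y = -13 + (4) = -9 — same as recorded.
Step 13: x = 4 + (-9) = -5, y = -9 + (8) = -1 — confirmed correct.
The recomputation confirms every line.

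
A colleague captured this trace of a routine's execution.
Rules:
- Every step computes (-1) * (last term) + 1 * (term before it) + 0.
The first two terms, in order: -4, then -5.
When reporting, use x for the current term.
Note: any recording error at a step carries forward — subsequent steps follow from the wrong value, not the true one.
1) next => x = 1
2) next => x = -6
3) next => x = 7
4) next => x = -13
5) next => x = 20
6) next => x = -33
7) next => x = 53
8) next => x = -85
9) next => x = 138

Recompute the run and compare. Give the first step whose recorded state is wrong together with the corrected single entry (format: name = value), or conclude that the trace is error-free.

step 1: x = -1*(-5) + (1)*(-4) + (0) = 1 -> checks out
step 2: x = -1*(1) + (1)*(-5) + (0) = -6 -> same as recorded
step 3: x = -1*(-6) + (1)*(1) + (0) = 7 -> verified
step 4: x = -1*(7) + (1)*(-6) + (0) = -13 -> no discrepancy
step 5: x = -1*(-13) + (1)*(7) + (0) = 20 -> verified
step 6: x = -1*(20) + (1)*(-13) + (0) = -33 -> same as recorded
step 7: x = -1*(-33) + (1)*(20) + (0) = 53 -> no discrepancy
step 8: x = -1*(53) + (1)*(-33) + (0) = -86 -> this is not what the trace shows
So the first discrepancy is step 8, where the right value is x = -86.

step 8, x = -86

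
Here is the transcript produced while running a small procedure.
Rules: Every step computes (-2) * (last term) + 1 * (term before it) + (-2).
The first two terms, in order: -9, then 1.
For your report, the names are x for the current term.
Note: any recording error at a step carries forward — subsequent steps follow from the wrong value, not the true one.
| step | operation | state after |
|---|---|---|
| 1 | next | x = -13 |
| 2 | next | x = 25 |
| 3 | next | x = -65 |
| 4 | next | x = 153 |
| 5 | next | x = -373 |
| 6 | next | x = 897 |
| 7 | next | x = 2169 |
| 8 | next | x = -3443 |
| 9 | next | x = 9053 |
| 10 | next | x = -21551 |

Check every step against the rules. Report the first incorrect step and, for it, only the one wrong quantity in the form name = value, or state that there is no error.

step 7, x = -2169

Recomputing the run from the initial state:
step 1: x = -13
step 2: x = 25
step 3: x = -65
step 4: x = 153
step 5: x = -373
step 6: x = 897
step 7: x = -2169
step 8: x = 5233
step 9: x = -12637
step 10: x = 30505
The first disagreement with the transcript is at step 7, where the value should be x = -2169.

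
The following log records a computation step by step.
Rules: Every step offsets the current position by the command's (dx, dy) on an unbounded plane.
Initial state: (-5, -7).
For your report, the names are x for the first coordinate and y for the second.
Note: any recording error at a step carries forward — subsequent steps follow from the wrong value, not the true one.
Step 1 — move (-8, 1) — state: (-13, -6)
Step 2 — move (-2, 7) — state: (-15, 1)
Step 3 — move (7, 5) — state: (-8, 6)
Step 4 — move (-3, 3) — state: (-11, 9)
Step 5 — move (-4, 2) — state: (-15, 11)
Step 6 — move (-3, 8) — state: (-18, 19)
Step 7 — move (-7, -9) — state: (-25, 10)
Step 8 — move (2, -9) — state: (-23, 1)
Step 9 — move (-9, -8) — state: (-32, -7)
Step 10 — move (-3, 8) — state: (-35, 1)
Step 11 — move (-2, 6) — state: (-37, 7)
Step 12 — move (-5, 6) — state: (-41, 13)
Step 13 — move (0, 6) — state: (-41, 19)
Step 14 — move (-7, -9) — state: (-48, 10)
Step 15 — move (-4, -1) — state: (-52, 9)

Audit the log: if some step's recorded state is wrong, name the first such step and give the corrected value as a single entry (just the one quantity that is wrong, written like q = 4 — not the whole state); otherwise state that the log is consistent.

step 12, x = -42

Recomputing the run from the initial state:
step 1: x = -13, y = -6
step 2: x = -15, y = 1
step 3: x = -8, y = 6
step 4: x = -11, y = 9
step 5: x = -15, y = 11
step 6: x = -18, y = 19
step 7: x = -25, y = 10
step 8: x = -23, y = 1
step 9: x = -32, y = -7
step 10: x = -35, y = 1
step 11: x = -37, y = 7
step 12: x = -42, y = 13
step 13: x = -42, y = 19
step 14: x = -49, y = 10
step 15: x = -53, y = 9
The first disagreement with the log is at step 12, where the value should be x = -42.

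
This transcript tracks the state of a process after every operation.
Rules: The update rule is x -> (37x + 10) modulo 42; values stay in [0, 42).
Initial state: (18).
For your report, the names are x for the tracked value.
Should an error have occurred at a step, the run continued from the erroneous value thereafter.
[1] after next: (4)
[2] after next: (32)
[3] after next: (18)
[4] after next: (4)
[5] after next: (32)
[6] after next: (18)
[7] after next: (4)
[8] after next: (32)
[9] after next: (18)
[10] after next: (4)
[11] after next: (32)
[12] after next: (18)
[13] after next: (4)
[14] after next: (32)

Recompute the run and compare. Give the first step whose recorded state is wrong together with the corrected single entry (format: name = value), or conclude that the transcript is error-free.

Recomputing the run from the initial state:
step 1: x = 4
step 2: x = 32
step 3: x = 18
step 4: x = 4
step 5: x = 32
step 6: x = 18
step 7: x = 4
step 8: x = 32
step 9: x = 18
step 10: x = 4
step 11: x = 32
step 12: x = 18
step 13: x = 4
step 14: x = 32
This matches the transcript at every step.

no error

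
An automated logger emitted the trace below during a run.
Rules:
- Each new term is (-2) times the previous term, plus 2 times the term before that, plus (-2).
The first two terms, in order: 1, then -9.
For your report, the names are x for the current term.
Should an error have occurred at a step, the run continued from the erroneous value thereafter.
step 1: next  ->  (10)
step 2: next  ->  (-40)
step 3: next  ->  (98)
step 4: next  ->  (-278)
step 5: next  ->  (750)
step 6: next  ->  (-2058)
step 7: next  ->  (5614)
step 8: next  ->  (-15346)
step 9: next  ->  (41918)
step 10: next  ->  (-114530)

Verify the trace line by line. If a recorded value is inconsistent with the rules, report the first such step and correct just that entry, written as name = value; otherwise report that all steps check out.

1. x = -2*(-9) + (2)*(1) + (-2) = 18 (the recorded entry deviates here)
That makes step 1 the first incorrect line — x = 18 is what it should show.

step 1, x = 18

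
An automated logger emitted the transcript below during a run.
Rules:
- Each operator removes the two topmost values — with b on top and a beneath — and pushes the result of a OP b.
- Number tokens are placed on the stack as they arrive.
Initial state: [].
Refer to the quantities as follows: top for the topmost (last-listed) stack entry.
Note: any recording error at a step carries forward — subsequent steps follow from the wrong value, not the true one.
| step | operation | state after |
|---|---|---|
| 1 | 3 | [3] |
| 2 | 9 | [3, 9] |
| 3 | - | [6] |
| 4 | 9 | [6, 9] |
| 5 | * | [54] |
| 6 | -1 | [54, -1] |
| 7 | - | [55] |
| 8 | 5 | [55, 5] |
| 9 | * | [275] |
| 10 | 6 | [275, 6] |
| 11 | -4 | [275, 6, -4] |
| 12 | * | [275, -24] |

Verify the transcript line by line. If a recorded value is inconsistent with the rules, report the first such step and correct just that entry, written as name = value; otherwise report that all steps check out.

Recomputing the run from the initial state:
step 1: [3]
step 2: [3, 9]
step 3: [-6]
step 4: [-6, 9]
step 5: [-54]
step 6: [-54, -1]
step 7: [-53]
step 8: [-53, 5]
step 9: [-265]
step 10: [-265, 6]
step 11: [-265, 6, -4]
step 12: [-265, -24]
The first disagreement with the transcript is at step 3, where the value should be top = -6.

step 3, top = -6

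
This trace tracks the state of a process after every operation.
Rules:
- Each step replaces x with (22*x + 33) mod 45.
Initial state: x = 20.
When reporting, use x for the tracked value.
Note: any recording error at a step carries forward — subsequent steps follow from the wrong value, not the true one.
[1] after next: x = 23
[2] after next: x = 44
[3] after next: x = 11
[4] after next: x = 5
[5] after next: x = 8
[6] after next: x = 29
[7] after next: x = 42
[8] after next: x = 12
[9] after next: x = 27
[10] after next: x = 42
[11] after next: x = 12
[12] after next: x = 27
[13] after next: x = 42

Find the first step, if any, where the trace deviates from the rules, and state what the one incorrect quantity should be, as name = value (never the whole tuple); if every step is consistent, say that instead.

step 7, x = 41

Recomputing the run from the initial state:
step 1: x = 23
step 2: x = 44
step 3: x = 11
step 4: x = 5
step 5: x = 8
step 6: x = 29
step 7: x = 41
step 8: x = 35
step 9: x = 38
step 10: x = 14
step 11: x = 26
step 12: x = 20
step 13: x = 23
The first disagreement with the trace is at step 7, where the value should be x = 41.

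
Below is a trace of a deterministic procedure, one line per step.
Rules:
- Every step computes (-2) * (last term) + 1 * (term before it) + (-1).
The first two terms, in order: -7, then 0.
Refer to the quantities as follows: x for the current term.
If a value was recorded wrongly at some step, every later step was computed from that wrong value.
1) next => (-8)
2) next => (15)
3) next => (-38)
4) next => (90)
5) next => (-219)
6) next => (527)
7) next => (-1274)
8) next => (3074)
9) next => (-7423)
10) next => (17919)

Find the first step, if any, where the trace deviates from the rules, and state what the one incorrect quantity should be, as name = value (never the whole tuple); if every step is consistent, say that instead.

step 3, x = -39

Step 1: x = -2*(0) + (1)*(-7) + (-1) = -8 — matches.
Step 2: x = -2*(-8) + (1)*(0) + (-1) = 15 — verified.
Step 3: x = -2*(15) + (1)*(-8) + (-1) = -39 — not what was recorded.
That makes step 3 the first incorrect line — x = -39 is what it should show.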